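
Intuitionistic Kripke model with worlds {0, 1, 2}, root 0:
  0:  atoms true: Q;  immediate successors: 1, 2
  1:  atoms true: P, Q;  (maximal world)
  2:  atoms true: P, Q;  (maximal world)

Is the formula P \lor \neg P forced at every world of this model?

Not every world: 0 \nVdash P \lor \neg P.
0 \nVdash P \lor \neg P: neither disjunct is forced at 0.
0 lacks atom P, so 0 \nVdash P.

No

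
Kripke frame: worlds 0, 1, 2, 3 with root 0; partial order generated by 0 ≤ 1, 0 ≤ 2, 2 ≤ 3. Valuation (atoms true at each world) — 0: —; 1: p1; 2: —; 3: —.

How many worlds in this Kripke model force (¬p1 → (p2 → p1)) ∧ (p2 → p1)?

4

0: forces it.
1: forces it.
2: forces it.
3: forces it.
Worlds forcing the formula: {0, 1, 2, 3}.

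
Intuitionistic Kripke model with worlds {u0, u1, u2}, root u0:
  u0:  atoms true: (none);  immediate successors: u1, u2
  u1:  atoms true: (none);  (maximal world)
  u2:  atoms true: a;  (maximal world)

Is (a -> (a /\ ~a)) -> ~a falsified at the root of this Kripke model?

u0 ||- (a -> (a /\ ~a)) -> ~a: every world accessible from u0 that forces a -> (a /\ ~a) (namely u1) also forces ~a.
So the root u0 forces (a -> (a /\ ~a)) -> ~a; the model is not a countermodel.

No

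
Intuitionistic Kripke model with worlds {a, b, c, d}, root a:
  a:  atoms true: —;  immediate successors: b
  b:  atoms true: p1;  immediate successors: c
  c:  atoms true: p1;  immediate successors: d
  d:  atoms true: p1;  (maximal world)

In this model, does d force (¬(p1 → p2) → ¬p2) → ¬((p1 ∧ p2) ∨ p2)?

d ⊩ (¬(p1 → p2) → ¬p2) → ¬((p1 ∧ p2) ∨ p2): every world accessible from d that forces ¬(p1 → p2) → ¬p2 (namely d) also forces ¬((p1 ∧ p2) ∨ p2).

Yes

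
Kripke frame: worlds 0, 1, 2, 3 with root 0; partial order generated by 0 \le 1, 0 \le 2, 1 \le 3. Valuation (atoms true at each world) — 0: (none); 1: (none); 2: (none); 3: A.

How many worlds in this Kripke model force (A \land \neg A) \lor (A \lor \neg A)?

0: does not force it — 0 \nVdash (A \land \neg A) \lor (A \lor \neg A): neither disjunct is forced at 0.
1: does not force it.
2: forces it.
3: forces it.
Worlds forcing the formula: {2, 3}.

2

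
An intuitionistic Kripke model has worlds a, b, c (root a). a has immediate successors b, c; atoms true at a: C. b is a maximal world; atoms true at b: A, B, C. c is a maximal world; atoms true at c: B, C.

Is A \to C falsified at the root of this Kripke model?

No

a \Vdash A \to C: every world accessible from a that forces A (namely b) also forces C.
So the root a forces A \to C; the model is not a countermodel.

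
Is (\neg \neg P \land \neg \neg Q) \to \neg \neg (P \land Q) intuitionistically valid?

This is the distribution of double negation over conjunction, which is intuitionistically derivable.
Assume \neg \neg P, \neg \neg Q, and \neg (P \land Q). From P we'd get \neg Q (since P \land Q is refuted), contradicting \neg \neg Q; so \neg P, contradicting \neg \neg P.

Yes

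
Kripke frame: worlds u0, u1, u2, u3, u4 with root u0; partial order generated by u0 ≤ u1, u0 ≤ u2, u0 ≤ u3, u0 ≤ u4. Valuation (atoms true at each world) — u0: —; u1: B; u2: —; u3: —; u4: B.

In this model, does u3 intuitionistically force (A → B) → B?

u3 ⊮ (A → B) → B: already at u3 itself, u3 ⊩ A → B but u3 ⊮ B.
u3 lacks atom B, so u3 ⊮ B.

No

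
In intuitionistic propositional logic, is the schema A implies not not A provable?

Yes

This is double-negation introduction, which is intuitionistically derivable.
If a world forces A then every accessible world forces A (persistence), so none forces not A; hence not not A.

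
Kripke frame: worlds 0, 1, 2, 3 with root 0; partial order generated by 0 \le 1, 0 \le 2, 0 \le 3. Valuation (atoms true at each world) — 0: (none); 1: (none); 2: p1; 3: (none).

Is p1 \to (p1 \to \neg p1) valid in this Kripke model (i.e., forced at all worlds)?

No

Not every world: 0 \nVdash p1 \to (p1 \to \neg p1).
0 \nVdash p1 \to (p1 \to \neg p1): at the accessible world 2, 2 \Vdash p1 but 2 \nVdash p1 \to \neg p1.
2 \nVdash p1 \to \neg p1: already at 2 itself, 2 \Vdash p1 but 2 \nVdash \neg p1.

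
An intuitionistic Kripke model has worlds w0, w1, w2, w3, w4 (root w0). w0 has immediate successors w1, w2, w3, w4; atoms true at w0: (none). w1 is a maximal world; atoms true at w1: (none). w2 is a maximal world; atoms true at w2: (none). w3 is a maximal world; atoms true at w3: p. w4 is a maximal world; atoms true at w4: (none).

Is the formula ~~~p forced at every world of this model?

Not every world: w0 ||-/- ~~~p.
w0 ||-/- ~~~p since w3 is accessible from w0 and w3 ||- ~~p.
w3 ||- ~~p: no world accessible from w3 forces ~p.

No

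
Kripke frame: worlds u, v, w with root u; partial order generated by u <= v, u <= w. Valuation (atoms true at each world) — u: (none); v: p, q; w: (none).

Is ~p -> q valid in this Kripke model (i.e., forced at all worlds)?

Not every world: u ||-/- ~p -> q.
u ||-/- ~p -> q: at the accessible world w, w ||- ~p but w ||-/- q.
w lacks atom q, so w ||-/- q.

No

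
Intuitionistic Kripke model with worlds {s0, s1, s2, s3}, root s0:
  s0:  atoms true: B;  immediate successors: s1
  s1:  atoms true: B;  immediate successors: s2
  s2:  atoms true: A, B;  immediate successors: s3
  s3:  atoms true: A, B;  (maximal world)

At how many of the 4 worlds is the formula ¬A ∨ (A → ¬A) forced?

0

s0: does not force it — s0 ⊮ ¬A ∨ (A → ¬A): neither disjunct is forced at s0.
s1: does not force it.
s2: does not force it.
s3: does not force it.
Worlds forcing the formula: { }.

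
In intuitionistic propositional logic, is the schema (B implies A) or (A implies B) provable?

No

This is the Gödel–Dummett linearity axiom, which is not intuitionistically valid.
A Kripke countermodel: worlds u, v, w; order generated by u <= v, u <= w; atoms true at each world — u:{}; v:{B}; w:{A}.
u does not force (B implies A) or (A implies B): neither disjunct is forced at u.
u does not force B implies A: at the accessible world v, v forces B but v does not force A.
v lacks atom A, so v does not force A.
So the root u does not force the formula.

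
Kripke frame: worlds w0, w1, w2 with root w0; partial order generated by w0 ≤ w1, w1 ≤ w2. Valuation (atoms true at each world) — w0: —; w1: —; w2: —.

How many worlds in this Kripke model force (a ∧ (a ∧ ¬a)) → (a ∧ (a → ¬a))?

3

w0: forces it.
w1: forces it.
w2: forces it.
Worlds forcing the formula: {w0, w1, w2}.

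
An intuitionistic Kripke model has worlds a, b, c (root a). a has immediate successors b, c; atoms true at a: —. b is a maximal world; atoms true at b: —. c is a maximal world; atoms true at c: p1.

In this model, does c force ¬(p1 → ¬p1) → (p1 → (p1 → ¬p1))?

No

c ⊮ ¬(p1 → ¬p1) → (p1 → (p1 → ¬p1)): already at c itself, c ⊩ ¬(p1 → ¬p1) but c ⊮ p1 → (p1 → ¬p1).
c ⊮ p1 → (p1 → ¬p1): already at c itself, c ⊩ p1 but c ⊮ p1 → ¬p1.
c ⊮ p1 → ¬p1: already at c itself, c ⊩ p1 but c ⊮ ¬p1.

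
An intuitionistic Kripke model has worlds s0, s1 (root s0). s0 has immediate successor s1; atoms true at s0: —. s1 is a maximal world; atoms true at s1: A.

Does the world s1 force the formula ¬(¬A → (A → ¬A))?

No

s1 ⊮ ¬(¬A → (A → ¬A)) since s1 is accessible from s1 and s1 ⊩ ¬A → (A → ¬A).
s1 ⊩ ¬A → (A → ¬A) vacuously: no world accessible from s1 forces the antecedent ¬A.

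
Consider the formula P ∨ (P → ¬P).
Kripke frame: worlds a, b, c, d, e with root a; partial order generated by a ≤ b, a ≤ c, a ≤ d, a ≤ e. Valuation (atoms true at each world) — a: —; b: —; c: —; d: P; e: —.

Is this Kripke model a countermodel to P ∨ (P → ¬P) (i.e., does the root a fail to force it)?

Yes

a ⊮ P ∨ (P → ¬P): neither disjunct is forced at a.
a lacks atom P, so a ⊮ P.
So the root a does not force P ∨ (P → ¬P); the model is a countermodel.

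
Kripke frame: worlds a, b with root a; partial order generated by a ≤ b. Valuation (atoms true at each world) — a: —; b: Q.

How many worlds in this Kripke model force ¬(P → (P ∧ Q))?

a: does not force it — a ⊮ ¬(P → (P ∧ Q)) since a is accessible from a and a ⊩ P → (P ∧ Q).
b: does not force it — b ⊮ ¬(P → (P ∧ Q)) since b is accessible from b and b ⊩ P → (P ∧ Q).
Worlds forcing the formula: { }.

0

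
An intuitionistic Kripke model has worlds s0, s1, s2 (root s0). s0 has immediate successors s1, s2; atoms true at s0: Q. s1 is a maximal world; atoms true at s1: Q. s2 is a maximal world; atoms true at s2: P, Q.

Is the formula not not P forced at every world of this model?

No

Not every world: s0 does not force not not P.
s0 does not force not not P since s1 is accessible from s0 and s1 forces not P.
s1 forces not P: no world accessible from s1 forces P.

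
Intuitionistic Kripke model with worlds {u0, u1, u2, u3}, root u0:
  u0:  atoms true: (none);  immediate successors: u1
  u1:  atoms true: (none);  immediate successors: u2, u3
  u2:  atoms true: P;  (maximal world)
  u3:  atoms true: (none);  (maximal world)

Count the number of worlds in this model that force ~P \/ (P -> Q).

u0: does not force it — u0 ||-/- ~P \/ (P -> Q): neither disjunct is forced at u0.
u1: does not force it.
u2: does not force it.
u3: forces it.
Worlds forcing the formula: {u3}.

1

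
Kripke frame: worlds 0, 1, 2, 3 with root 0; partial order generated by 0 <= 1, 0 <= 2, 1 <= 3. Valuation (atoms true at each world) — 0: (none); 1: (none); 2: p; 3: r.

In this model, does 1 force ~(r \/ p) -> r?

1 ||- ~(r \/ p) -> r vacuously: no world accessible from 1 forces the antecedent ~(r \/ p).

Yes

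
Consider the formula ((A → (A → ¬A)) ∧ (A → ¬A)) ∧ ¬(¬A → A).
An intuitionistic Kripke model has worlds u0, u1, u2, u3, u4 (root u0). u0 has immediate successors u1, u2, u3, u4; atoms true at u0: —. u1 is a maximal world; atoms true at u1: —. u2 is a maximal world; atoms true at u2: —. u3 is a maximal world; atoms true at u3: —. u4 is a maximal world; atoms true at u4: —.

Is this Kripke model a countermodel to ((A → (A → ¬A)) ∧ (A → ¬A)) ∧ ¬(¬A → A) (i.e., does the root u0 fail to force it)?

u0 ⊩ ((A → (A → ¬A)) ∧ (A → ¬A)) ∧ ¬(¬A → A) since u0 forces both conjuncts.
So the root u0 forces ((A → (A → ¬A)) ∧ (A → ¬A)) ∧ ¬(¬A → A); the model is not a countermodel.

No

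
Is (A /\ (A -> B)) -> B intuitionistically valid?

Yes

This is modus ponens in implicational form, which is intuitionistically derivable.
If a world forces A and A -> B, then applying the implication at that world (which is accessible from itself) gives B.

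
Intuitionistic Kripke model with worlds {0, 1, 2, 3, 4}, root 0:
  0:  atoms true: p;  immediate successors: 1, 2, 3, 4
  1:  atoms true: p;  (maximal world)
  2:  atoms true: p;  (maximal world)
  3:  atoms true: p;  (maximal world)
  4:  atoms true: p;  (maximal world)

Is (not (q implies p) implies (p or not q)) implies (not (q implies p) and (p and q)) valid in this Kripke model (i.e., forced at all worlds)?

No

Not every world: 0 does not force (not (q implies p) implies (p or not q)) implies (not (q implies p) and (p and q)).
0 does not force (not (q implies p) implies (p or not q)) implies (not (q implies p) and (p and q)): already at 0 itself, 0 forces not (q implies p) implies (p or not q) but 0 does not force not (q implies p) and (p and q).
0 does not force not (q implies p) and (p and q) since 0 fails not (q implies p).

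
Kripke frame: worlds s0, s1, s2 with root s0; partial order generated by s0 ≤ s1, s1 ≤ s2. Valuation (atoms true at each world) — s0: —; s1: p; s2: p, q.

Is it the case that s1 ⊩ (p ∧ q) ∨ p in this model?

s1 ⊩ (p ∧ q) ∨ p via the disjunct p.

Yes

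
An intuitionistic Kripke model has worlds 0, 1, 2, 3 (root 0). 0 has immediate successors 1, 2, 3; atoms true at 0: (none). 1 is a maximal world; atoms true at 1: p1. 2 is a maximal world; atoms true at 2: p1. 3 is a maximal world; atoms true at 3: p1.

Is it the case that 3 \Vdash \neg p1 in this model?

No

3 \nVdash \neg p1 since 3 is accessible from 3 and 3 \Vdash p1.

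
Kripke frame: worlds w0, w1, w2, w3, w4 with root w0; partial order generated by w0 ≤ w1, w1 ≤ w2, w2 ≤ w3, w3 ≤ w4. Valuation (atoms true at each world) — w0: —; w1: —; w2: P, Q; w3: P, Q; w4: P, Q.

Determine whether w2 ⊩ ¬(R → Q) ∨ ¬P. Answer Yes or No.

w2 ⊮ ¬(R → Q) ∨ ¬P: neither disjunct is forced at w2.
w2 ⊮ ¬(R → Q) since w2 is accessible from w2 and w2 ⊩ R → Q.
w2 ⊩ R → Q vacuously: no world accessible from w2 forces the antecedent R.

No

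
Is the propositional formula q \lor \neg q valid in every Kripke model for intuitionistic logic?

This is the law of excluded middle, which is not intuitionistically valid.
A Kripke countermodel: worlds 0, 1; order generated by 0 \le 1; atoms true at each world — 0:{}; 1:{q}.
0 \nVdash q \lor \neg q: neither disjunct is forced at 0.
0 lacks atom q, so 0 \nVdash q.
So the root 0 does not force the formula.

No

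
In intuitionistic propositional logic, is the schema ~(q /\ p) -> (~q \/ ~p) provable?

This is the constructively invalid direction of De Morgan's law for conjunction, which is not intuitionistically valid.
A Kripke countermodel: worlds u, v, w; order generated by u <= v, u <= w; atoms true at each world — u:{}; v:{q}; w:{p}.
u ||-/- ~(q /\ p) -> (~q \/ ~p): already at u itself, u ||- ~(q /\ p) but u ||-/- ~q \/ ~p.
u ||-/- ~q \/ ~p: neither disjunct is forced at u.
u ||-/- ~q since v is accessible from u and v ||- q.
So the root u does not force the formula.

No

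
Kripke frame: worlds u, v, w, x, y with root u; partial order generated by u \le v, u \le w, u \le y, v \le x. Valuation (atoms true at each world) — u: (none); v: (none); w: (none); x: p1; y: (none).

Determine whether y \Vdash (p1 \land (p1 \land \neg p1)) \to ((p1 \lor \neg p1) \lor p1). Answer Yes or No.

y \Vdash (p1 \land (p1 \land \neg p1)) \to ((p1 \lor \neg p1) \lor p1) vacuously: no world accessible from y forces the antecedent p1 \land (p1 \land \neg p1).

Yes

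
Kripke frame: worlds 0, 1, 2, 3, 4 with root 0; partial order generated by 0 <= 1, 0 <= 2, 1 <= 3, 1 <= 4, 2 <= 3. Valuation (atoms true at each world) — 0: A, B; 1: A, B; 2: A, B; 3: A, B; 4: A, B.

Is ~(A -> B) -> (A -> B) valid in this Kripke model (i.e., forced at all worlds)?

0 ||- ~(A -> B) -> (A -> B) vacuously: no world accessible from 0 forces the antecedent ~(A -> B).
Since the root 0 forces ~(A -> B) -> (A -> B) and forcing is persistent (monotone upward), every world forces it.

Yes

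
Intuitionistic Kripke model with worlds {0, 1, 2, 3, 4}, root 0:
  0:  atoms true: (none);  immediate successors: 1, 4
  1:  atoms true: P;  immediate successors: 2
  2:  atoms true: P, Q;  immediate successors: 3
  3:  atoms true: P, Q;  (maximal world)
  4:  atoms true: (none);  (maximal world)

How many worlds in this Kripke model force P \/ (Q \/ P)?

3

0: does not force it — 0 ||-/- P \/ (Q \/ P): neither disjunct is forced at 0.
1: forces it.
2: forces it.
3: forces it.
4: does not force it — 4 ||-/- P \/ (Q \/ P): neither disjunct is forced at 4.
Worlds forcing the formula: {1, 2, 3}.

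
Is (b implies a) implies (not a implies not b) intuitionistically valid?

This is the forward direction of contraposition, which is intuitionistically derivable.
Assume b implies a and not a. If b held then a would follow, contradicting not a; so not b.

Yes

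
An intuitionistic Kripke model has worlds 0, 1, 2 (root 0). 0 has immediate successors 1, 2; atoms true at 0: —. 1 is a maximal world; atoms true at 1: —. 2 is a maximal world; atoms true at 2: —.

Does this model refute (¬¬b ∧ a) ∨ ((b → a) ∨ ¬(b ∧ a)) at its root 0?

0 ⊩ (¬¬b ∧ a) ∨ ((b → a) ∨ ¬(b ∧ a)) via the disjunct (b → a) ∨ ¬(b ∧ a).
So the root 0 forces (¬¬b ∧ a) ∨ ((b → a) ∨ ¬(b ∧ a)); the model is not a countermodel.

No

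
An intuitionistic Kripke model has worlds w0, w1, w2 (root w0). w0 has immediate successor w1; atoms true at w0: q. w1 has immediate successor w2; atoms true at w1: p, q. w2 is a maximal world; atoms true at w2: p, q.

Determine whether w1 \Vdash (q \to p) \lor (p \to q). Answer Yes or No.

Yes

w1 \Vdash (q \to p) \lor (p \to q) via the disjunct q \to p.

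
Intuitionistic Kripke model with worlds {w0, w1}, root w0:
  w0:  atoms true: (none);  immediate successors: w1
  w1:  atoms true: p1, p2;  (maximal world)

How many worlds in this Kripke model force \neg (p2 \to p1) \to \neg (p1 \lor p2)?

w0: forces it.
w1: forces it.
Worlds forcing the formula: {w0, w1}.

2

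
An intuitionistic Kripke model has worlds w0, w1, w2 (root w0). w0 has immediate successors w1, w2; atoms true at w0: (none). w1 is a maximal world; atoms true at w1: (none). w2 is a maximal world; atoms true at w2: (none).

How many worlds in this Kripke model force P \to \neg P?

3

w0: forces it.
w1: forces it.
w2: forces it.
Worlds forcing the formula: {w0, w1, w2}.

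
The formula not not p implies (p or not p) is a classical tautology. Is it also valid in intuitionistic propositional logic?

No

This is a variant of double-negation elimination (deriving excluded middle from double negation), which is not intuitionistically valid.
A Kripke countermodel: worlds s0, s1; order generated by s0 <= s1; atoms true at each world — s0:{}; s1:{p}.
s0 does not force not not p implies (p or not p): already at s0 itself, s0 forces not not p but s0 does not force p or not p.
s0 does not force p or not p: neither disjunct is forced at s0.
s0 lacks atom p, so s0 does not force p.
So the root s0 does not force the formula.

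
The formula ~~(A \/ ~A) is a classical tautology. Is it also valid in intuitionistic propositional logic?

Yes

This is the double negation of excluded middle, which is intuitionistically derivable.
Assuming ~(A \/ ~A): from A we'd get A \/ ~A, so ~A; but then A \/ ~A again — contradiction. Hence ~~(A \/ ~A).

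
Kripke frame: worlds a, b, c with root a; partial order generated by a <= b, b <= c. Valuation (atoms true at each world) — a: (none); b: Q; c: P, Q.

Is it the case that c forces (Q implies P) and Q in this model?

Yes

c forces (Q implies P) and Q since c forces both conjuncts.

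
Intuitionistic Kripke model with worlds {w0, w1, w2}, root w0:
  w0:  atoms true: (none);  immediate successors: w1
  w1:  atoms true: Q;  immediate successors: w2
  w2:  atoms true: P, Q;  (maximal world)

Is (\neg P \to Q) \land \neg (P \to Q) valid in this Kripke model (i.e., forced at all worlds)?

No

Not every world: w0 \nVdash (\neg P \to Q) \land \neg (P \to Q).
w0 \nVdash (\neg P \to Q) \land \neg (P \to Q) since w0 fails \neg (P \to Q).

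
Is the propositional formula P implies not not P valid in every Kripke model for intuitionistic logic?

Yes

This is double-negation introduction, which is intuitionistically derivable.
If a world forces P then every accessible world forces P (persistence), so none forces not P; hence not not P.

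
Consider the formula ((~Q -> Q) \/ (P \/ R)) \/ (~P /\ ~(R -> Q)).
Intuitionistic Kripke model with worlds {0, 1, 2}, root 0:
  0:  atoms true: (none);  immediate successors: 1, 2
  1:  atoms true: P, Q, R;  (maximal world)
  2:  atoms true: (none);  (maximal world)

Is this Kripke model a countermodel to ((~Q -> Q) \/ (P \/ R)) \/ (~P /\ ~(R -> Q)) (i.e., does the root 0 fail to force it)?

Yes

0 ||-/- ((~Q -> Q) \/ (P \/ R)) \/ (~P /\ ~(R -> Q)): neither disjunct is forced at 0.
0 ||-/- (~Q -> Q) \/ (P \/ R): neither disjunct is forced at 0.
0 ||-/- ~Q -> Q: at the accessible world 2, 2 ||- ~Q but 2 ||-/- Q.
2 lacks atom Q, so 2 ||-/- Q.
So the root 0 does not force ((~Q -> Q) \/ (P \/ R)) \/ (~P /\ ~(R -> Q)); the model is a countermodel.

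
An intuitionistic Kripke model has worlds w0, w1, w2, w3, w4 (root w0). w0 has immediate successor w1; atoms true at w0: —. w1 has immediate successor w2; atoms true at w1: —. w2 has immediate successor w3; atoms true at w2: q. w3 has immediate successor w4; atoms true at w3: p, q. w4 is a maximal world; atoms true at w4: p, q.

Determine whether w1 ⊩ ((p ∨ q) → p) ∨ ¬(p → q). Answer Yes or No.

w1 ⊮ ((p ∨ q) → p) ∨ ¬(p → q): neither disjunct is forced at w1.
w1 ⊮ (p ∨ q) → p: at the accessible world w2, w2 ⊩ p ∨ q but w2 ⊮ p.
w2 lacks atom p, so w2 ⊮ p.

No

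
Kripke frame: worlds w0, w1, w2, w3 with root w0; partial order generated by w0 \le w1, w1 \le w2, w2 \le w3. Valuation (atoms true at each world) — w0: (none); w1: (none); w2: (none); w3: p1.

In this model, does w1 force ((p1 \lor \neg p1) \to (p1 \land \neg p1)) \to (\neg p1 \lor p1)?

w1 \Vdash ((p1 \lor \neg p1) \to (p1 \land \neg p1)) \to (\neg p1 \lor p1) vacuously: no world accessible from w1 forces the antecedent (p1 \lor \neg p1) \to (p1 \land \neg p1).

Yes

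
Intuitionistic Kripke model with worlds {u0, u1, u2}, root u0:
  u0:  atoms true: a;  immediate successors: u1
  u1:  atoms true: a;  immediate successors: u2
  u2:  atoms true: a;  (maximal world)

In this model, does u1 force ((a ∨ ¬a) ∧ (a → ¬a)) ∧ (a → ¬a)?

No

u1 ⊮ ((a ∨ ¬a) ∧ (a → ¬a)) ∧ (a → ¬a) since u1 fails (a ∨ ¬a) ∧ (a → ¬a).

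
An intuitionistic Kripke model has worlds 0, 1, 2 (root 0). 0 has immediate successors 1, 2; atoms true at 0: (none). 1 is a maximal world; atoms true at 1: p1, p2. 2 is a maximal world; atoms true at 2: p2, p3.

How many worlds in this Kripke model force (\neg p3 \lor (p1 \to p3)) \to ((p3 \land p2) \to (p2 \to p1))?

0: does not force it — 0 \nVdash (\neg p3 \lor (p1 \to p3)) \to ((p3 \land p2) \to (p2 \to p1)): at the accessible world 2, 2 \Vdash \neg p3 \lor (p1 \to p3) but 2 \nVdash (p3 \land p2) \to (p2 \to p1).
1: forces it.
2: does not force it — 2 \nVdash (\neg p3 \lor (p1 \to p3)) \to ((p3 \land p2) \to (p2 \to p1)): already at 2 itself, 2 \Vdash \neg p3 \lor (p1 \to p3) but 2 \nVdash (p3 \land p2) \to (p2 \to p1).
Worlds forcing the formula: {1}.

1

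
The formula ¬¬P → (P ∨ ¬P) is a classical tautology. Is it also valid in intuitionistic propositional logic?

This is a variant of double-negation elimination (deriving excluded middle from double negation), which is not intuitionistically valid.
A Kripke countermodel: worlds w0, w1; order generated by w0 ≤ w1; atoms true at each world — w0:{}; w1:{P}.
w0 ⊮ ¬¬P → (P ∨ ¬P): already at w0 itself, w0 ⊩ ¬¬P but w0 ⊮ P ∨ ¬P.
w0 ⊮ P ∨ ¬P: neither disjunct is forced at w0.
w0 lacks atom P, so w0 ⊮ P.
So the root w0 does not force the formula.

No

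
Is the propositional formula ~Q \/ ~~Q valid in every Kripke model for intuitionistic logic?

This is the weak law of excluded middle, which is not intuitionistically valid.
A Kripke countermodel: worlds 0, 1, 2; order generated by 0 <= 1, 0 <= 2; atoms true at each world — 0:{}; 1:{Q}; 2:{}.
0 ||-/- ~Q \/ ~~Q: neither disjunct is forced at 0.
0 ||-/- ~Q since 1 is accessible from 0 and 1 ||- Q.
So the root 0 does not force the formula.

No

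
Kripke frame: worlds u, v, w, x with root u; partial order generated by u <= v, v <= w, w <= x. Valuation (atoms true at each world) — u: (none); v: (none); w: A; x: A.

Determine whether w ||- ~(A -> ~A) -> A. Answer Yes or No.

w ||- ~(A -> ~A) -> A: every world accessible from w that forces ~(A -> ~A) (namely w, x) also forces A.

Yes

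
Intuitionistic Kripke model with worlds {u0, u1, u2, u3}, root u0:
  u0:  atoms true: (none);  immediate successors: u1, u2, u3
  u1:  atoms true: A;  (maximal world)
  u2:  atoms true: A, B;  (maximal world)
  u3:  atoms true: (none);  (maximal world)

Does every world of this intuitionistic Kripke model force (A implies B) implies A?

No

Not every world: u0 does not force (A implies B) implies A.
u0 does not force (A implies B) implies A: at the accessible world u3, u3 forces A implies B but u3 does not force A.
u3 lacks atom A, so u3 does not force A.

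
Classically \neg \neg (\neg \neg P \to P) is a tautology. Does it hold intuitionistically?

Yes

This is the double negation of double-negation elimination, which is intuitionistically derivable.
By Glivenko's theorem the double negation of any classical propositional tautology is intuitionistically provable; \neg \neg P \to P is classically a tautology.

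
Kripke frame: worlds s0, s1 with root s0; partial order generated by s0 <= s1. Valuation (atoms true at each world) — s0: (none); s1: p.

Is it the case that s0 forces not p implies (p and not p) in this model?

s0 forces not p implies (p and not p) vacuously: no world accessible from s0 forces the antecedent not p.

Yes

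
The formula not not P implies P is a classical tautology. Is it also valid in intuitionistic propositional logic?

No

This is double-negation elimination, which is not intuitionistically valid.
A Kripke countermodel: worlds a, b; order generated by a <= b; atoms true at each world — a:{}; b:{P}.
a does not force not not P implies P: already at a itself, a forces not not P but a does not force P.
a lacks atom P, so a does not force P.
So the root a does not force the formula.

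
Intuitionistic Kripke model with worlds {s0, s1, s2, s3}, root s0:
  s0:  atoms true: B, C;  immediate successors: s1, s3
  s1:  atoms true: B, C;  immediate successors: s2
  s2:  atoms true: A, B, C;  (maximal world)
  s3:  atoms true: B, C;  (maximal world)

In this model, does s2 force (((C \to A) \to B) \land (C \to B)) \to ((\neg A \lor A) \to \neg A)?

No

s2 \nVdash (((C \to A) \to B) \land (C \to B)) \to ((\neg A \lor A) \to \neg A): already at s2 itself, s2 \Vdash ((C \to A) \to B) \land (C \to B) but s2 \nVdash (\neg A \lor A) \to \neg A.
s2 \nVdash (\neg A \lor A) \to \neg A: already at s2 itself, s2 \Vdash \neg A \lor A but s2 \nVdash \neg A.
s2 \nVdash \neg A since s2 is accessible from s2 and s2 \Vdash A.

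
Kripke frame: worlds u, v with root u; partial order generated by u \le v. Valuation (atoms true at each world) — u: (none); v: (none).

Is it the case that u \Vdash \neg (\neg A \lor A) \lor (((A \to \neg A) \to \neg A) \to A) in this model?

u \nVdash \neg (\neg A \lor A) \lor (((A \to \neg A) \to \neg A) \to A): neither disjunct is forced at u.
u \nVdash \neg (\neg A \lor A) since u is accessible from u and u \Vdash \neg A \lor A.
u \Vdash \neg A \lor A via the disjunct \neg A.

No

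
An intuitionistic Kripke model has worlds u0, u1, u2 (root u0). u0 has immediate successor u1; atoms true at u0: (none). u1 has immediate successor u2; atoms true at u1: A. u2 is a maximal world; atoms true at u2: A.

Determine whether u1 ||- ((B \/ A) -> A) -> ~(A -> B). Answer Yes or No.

u1 ||- ((B \/ A) -> A) -> ~(A -> B): every world accessible from u1 that forces (B \/ A) -> A (namely u1, u2) also forces ~(A -> B).

Yes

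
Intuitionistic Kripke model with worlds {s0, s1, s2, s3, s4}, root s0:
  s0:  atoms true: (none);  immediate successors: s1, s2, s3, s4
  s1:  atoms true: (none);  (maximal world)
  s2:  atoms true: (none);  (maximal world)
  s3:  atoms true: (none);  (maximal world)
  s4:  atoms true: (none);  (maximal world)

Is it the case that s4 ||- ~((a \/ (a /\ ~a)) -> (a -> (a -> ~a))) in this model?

s4 ||-/- ~((a \/ (a /\ ~a)) -> (a -> (a -> ~a))) since s4 is accessible from s4 and s4 ||- (a \/ (a /\ ~a)) -> (a -> (a -> ~a)).
s4 ||- (a \/ (a /\ ~a)) -> (a -> (a -> ~a)) vacuously: no world accessible from s4 forces the antecedent a \/ (a /\ ~a).

No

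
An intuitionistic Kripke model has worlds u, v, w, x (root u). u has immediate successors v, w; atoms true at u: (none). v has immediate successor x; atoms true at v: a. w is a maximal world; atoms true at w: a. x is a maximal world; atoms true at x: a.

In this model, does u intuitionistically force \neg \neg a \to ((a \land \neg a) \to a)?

u \Vdash \neg \neg a \to ((a \land \neg a) \to a): every world accessible from u that forces \neg \neg a (namely u, v, w, x) also forces (a \land \neg a) \to a.

Yes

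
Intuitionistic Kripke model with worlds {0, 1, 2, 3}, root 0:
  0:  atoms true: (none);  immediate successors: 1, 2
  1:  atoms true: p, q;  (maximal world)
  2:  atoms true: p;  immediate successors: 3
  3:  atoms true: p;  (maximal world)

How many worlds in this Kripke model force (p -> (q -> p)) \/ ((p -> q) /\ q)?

0: forces it.
1: forces it.
2: forces it.
3: forces it.
Worlds forcing the formula: {0, 1, 2, 3}.

4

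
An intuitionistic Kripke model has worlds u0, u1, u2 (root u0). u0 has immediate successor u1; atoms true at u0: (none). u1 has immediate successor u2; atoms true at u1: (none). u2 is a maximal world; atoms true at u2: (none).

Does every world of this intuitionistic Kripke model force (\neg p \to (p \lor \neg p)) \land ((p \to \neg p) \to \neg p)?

u0 \Vdash (\neg p \to (p \lor \neg p)) \land ((p \to \neg p) \to \neg p) since u0 forces both conjuncts.
Since the root u0 forces (\neg p \to (p \lor \neg p)) \land ((p \to \neg p) \to \neg p) and forcing is persistent (monotone upward), every world forces it.

Yes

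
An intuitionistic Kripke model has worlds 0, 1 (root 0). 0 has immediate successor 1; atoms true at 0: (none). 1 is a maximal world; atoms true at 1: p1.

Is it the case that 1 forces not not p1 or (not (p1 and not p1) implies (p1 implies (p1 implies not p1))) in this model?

1 forces not not p1 or (not (p1 and not p1) implies (p1 implies (p1 implies not p1))) via the disjunct not not p1.

Yes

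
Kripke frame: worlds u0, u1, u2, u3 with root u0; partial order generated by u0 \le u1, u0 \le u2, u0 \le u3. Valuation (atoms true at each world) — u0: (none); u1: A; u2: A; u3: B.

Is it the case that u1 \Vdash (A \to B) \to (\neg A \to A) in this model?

u1 \Vdash (A \to B) \to (\neg A \to A) vacuously: no world accessible from u1 forces the antecedent A \to B.

Yes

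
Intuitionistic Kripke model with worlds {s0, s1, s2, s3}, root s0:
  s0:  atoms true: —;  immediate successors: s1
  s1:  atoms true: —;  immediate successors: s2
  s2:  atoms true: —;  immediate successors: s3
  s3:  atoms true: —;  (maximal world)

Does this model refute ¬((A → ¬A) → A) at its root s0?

s0 ⊩ ¬((A → ¬A) → A): no world accessible from s0 forces (A → ¬A) → A.
So the root s0 forces ¬((A → ¬A) → A); the model is not a countermodel.

No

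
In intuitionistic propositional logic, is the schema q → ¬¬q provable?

This is double-negation introduction, which is intuitionistically derivable.
If a world forces q then every accessible world forces q (persistence), so none forces ¬q; hence ¬¬q.

Yes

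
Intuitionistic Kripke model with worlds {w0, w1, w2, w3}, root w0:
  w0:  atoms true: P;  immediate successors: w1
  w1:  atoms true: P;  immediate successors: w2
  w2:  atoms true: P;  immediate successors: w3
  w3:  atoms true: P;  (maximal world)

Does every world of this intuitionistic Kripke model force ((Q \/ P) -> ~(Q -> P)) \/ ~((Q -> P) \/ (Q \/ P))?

Not every world: w0 ||-/- ((Q \/ P) -> ~(Q -> P)) \/ ~((Q -> P) \/ (Q \/ P)).
w0 ||-/- ((Q \/ P) -> ~(Q -> P)) \/ ~((Q -> P) \/ (Q \/ P)): neither disjunct is forced at w0.
w0 ||-/- (Q \/ P) -> ~(Q -> P): already at w0 itself, w0 ||- Q \/ P but w0 ||-/- ~(Q -> P).
w0 ||-/- ~(Q -> P) since w0 is accessible from w0 and w0 ||- Q -> P.

No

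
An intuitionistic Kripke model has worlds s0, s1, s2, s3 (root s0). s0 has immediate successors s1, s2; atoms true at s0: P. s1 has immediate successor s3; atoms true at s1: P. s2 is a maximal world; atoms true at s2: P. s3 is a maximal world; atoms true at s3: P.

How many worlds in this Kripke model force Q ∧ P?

s0: does not force it — s0 ⊮ Q ∧ P since s0 fails Q.
s1: does not force it.
s2: does not force it.
s3: does not force it.
Worlds forcing the formula: { }.

0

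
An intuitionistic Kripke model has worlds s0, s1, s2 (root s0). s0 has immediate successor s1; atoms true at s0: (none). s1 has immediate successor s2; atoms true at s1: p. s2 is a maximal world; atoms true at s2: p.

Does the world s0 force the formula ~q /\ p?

s0 ||-/- ~q /\ p since s0 fails p.

No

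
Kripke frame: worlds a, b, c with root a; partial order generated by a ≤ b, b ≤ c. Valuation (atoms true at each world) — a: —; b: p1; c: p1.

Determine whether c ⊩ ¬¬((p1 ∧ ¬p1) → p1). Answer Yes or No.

c ⊩ ¬¬((p1 ∧ ¬p1) → p1): no world accessible from c forces ¬((p1 ∧ ¬p1) → p1).

Yes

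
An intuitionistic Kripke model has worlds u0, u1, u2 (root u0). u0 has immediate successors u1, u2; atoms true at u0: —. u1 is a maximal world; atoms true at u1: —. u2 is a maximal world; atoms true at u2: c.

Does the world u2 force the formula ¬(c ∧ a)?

u2 ⊩ ¬(c ∧ a): no world accessible from u2 forces c ∧ a.

Yes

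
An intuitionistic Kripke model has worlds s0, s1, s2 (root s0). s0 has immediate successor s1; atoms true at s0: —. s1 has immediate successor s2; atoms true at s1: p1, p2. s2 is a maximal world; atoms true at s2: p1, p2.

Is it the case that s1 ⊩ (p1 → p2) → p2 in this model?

Yes

s1 ⊩ (p1 → p2) → p2: every world accessible from s1 that forces p1 → p2 (namely s1, s2) also forces p2.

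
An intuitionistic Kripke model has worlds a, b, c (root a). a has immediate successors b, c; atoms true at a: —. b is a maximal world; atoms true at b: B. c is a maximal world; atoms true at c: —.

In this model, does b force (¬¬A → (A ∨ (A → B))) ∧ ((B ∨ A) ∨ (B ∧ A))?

Yes

b ⊩ (¬¬A → (A ∨ (A → B))) ∧ ((B ∨ A) ∨ (B ∧ A)) since b forces both conjuncts.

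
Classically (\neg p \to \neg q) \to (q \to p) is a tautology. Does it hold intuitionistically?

This is the converse of contraposition, which is not intuitionistically valid.
A Kripke countermodel: worlds s0, s1; order generated by s0 \le s1; atoms true at each world — s0:{q}; s1:{p,q}.
s0 \nVdash (\neg p \to \neg q) \to (q \to p): already at s0 itself, s0 \Vdash \neg p \to \neg q but s0 \nVdash q \to p.
s0 \nVdash q \to p: already at s0 itself, s0 \Vdash q but s0 \nVdash p.
s0 lacks atom p, so s0 \nVdash p.
So the root s0 does not force the formula.

No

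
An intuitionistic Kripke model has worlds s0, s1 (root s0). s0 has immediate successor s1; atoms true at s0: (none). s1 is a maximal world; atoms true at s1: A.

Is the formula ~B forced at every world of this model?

s0 ||- ~B: no world accessible from s0 forces B.
Since the root s0 forces ~B and forcing is persistent (monotone upward), every world forces it.

Yes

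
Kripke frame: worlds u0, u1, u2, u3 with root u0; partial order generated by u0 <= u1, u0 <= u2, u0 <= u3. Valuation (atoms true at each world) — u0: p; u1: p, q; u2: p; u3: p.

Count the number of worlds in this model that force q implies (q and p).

u0: forces it.
u1: forces it.
u2: forces it.
u3: forces it.
Worlds forcing the formula: {u0, u1, u2, u3}.

4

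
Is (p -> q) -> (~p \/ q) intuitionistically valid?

No

This is the material-implication-as-disjunction principle, which is not intuitionistically valid.
A Kripke countermodel: worlds 0, 1; order generated by 0 <= 1; atoms true at each world — 0:{}; 1:{p,q}.
0 ||-/- (p -> q) -> (~p \/ q): already at 0 itself, 0 ||- p -> q but 0 ||-/- ~p \/ q.
0 ||-/- ~p \/ q: neither disjunct is forced at 0.
0 ||-/- ~p since 1 is accessible from 0 and 1 ||- p.
So the root 0 does not force the formula.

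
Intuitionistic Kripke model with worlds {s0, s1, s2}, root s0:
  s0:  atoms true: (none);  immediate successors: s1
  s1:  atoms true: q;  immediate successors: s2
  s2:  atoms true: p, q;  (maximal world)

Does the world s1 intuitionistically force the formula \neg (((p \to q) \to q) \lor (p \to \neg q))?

No

s1 \nVdash \neg (((p \to q) \to q) \lor (p \to \neg q)) since s1 is accessible from s1 and s1 \Vdash ((p \to q) \to q) \lor (p \to \neg q).
s1 \Vdash ((p \to q) \to q) \lor (p \to \neg q) via the disjunct (p \to q) \to q.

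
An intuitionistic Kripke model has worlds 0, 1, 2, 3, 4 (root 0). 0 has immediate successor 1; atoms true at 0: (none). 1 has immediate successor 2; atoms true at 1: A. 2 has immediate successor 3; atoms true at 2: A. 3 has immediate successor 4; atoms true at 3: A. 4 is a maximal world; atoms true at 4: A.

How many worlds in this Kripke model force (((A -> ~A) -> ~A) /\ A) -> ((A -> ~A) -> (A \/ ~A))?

0: forces it.
1: forces it.
2: forces it.
3: forces it.
4: forces it.
Worlds forcing the formula: {0, 1, 2, 3, 4}.

5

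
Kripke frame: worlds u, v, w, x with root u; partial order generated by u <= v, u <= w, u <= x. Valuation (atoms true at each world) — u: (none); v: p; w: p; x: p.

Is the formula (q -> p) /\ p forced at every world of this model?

Not every world: u ||-/- (q -> p) /\ p.
u ||-/- (q -> p) /\ p since u fails p.

No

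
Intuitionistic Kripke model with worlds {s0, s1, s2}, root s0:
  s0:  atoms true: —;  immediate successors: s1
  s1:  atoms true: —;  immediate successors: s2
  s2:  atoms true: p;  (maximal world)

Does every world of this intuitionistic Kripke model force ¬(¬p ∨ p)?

No

Not every world: s0 ⊮ ¬(¬p ∨ p).
s0 ⊮ ¬(¬p ∨ p) since s2 is accessible from s0 and s2 ⊩ ¬p ∨ p.
s2 ⊩ ¬p ∨ p via the disjunct p.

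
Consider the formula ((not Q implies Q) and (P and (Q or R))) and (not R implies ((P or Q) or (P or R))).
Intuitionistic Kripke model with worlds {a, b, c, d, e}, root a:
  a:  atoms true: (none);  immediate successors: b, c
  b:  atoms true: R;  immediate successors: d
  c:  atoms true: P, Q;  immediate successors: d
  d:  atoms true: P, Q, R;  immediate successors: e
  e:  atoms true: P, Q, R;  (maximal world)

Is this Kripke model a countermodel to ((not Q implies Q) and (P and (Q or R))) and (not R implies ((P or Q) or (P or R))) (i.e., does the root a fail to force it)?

a does not force ((not Q implies Q) and (P and (Q or R))) and (not R implies ((P or Q) or (P or R))) since a fails (not Q implies Q) and (P and (Q or R)).
So the root a does not force ((not Q implies Q) and (P and (Q or R))) and (not R implies ((P or Q) or (P or R))); the model is a countermodel.

Yes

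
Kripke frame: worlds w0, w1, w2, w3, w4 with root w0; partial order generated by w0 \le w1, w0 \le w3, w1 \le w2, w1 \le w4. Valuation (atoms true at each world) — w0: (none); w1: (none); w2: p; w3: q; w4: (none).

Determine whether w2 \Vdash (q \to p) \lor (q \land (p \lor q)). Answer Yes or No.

Yes

w2 \Vdash (q \to p) \lor (q \land (p \lor q)) via the disjunct q \to p.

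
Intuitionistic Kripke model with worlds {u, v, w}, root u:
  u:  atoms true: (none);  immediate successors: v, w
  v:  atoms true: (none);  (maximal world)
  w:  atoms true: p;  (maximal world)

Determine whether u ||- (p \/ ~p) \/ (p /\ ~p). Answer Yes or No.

u ||-/- (p \/ ~p) \/ (p /\ ~p): neither disjunct is forced at u.
u ||-/- p \/ ~p: neither disjunct is forced at u.
u lacks atom p, so u ||-/- p.

No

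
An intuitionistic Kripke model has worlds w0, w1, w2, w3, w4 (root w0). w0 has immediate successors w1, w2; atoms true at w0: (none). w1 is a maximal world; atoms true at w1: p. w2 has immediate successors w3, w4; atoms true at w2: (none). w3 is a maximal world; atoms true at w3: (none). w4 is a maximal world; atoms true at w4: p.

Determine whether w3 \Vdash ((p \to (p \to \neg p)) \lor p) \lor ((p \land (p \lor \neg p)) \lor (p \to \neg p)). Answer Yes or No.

w3 \Vdash ((p \to (p \to \neg p)) \lor p) \lor ((p \land (p \lor \neg p)) \lor (p \to \neg p)) via the disjunct (p \to (p \to \neg p)) \lor p.

Yes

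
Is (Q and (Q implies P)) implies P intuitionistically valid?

Yes

This is modus ponens in implicational form, which is intuitionistically derivable.
If a world forces Q and Q implies P, then applying the implication at that world (which is accessible from itself) gives P.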